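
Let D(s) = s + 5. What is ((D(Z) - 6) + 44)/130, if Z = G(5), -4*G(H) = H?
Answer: 167/520 ≈ 0.32115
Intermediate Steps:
G(H) = -H/4
Z = -5/4 (Z = -¼*5 = -5/4 ≈ -1.2500)
D(s) = 5 + s
((D(Z) - 6) + 44)/130 = (((5 - 5/4) - 6) + 44)/130 = ((15/4 - 6) + 44)*(1/130) = (-9/4 + 44)*(1/130) = (167/4)*(1/130) = 167/520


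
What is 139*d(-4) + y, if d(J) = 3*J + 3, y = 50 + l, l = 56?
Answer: -1145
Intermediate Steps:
y = 106 (y = 50 + 56 = 106)
d(J) = 3 + 3*J
139*d(-4) + y = 139*(3 + 3*(-4)) + 106 = 139*(3 - 12) + 106 = 139*(-9) + 106 = -1251 + 106 = -1145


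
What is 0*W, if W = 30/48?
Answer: 0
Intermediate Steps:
W = 5/8 (W = 30*(1/48) = 5/8 ≈ 0.62500)
0*W = 0*(5/8) = 0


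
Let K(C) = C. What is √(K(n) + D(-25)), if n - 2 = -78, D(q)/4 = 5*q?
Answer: 24*I ≈ 24.0*I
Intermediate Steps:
D(q) = 20*q (D(q) = 4*(5*q) = 20*q)
n = -76 (n = 2 - 78 = -76)
√(K(n) + D(-25)) = √(-76 + 20*(-25)) = √(-76 - 500) = √(-576) = 24*I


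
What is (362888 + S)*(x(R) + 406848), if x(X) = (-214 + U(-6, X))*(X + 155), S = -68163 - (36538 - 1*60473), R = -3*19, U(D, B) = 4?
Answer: 123088160880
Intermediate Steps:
R = -57
S = -44228 (S = -68163 - (36538 - 60473) = -68163 - 1*(-23935) = -68163 + 23935 = -44228)
x(X) = -32550 - 210*X (x(X) = (-214 + 4)*(X + 155) = -210*(155 + X) = -32550 - 210*X)
(362888 + S)*(x(R) + 406848) = (362888 - 44228)*((-32550 - 210*(-57)) + 406848) = 318660*((-32550 + 11970) + 406848) = 318660*(-20580 + 406848) = 318660*386268 = 123088160880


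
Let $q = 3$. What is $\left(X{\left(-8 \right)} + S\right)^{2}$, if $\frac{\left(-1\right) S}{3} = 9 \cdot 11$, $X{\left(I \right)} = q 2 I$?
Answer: $119025$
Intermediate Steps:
$X{\left(I \right)} = 6 I$ ($X{\left(I \right)} = 3 \cdot 2 I = 6 I$)
$S = -297$ ($S = - 3 \cdot 9 \cdot 11 = \left(-3\right) 99 = -297$)
$\left(X{\left(-8 \right)} + S\right)^{2} = \left(6 \left(-8\right) - 297\right)^{2} = \left(-48 - 297\right)^{2} = \left(-345\right)^{2} = 119025$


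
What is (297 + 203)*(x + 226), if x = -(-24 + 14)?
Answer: 118000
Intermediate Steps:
x = 10 (x = -1*(-10) = 10)
(297 + 203)*(x + 226) = (297 + 203)*(10 + 226) = 500*236 = 118000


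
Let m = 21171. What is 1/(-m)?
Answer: -1/21171 ≈ -4.7234e-5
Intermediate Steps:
1/(-m) = 1/(-1*21171) = 1/(-21171) = -1/21171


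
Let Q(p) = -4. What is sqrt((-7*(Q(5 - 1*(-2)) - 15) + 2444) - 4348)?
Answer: I*sqrt(1771) ≈ 42.083*I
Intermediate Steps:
sqrt((-7*(Q(5 - 1*(-2)) - 15) + 2444) - 4348) = sqrt((-7*(-4 - 15) + 2444) - 4348) = sqrt((-7*(-19) + 2444) - 4348) = sqrt((133 + 2444) - 4348) = sqrt(2577 - 4348) = sqrt(-1771) = I*sqrt(1771)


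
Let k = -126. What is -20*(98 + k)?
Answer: 560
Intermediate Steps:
-20*(98 + k) = -20*(98 - 126) = -20*(-28) = 560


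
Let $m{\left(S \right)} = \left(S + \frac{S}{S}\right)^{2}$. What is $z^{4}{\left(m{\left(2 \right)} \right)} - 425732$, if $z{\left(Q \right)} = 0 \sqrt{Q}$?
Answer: $-425732$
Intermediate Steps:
$m{\left(S \right)} = \left(1 + S\right)^{2}$ ($m{\left(S \right)} = \left(S + 1\right)^{2} = \left(1 + S\right)^{2}$)
$z{\left(Q \right)} = 0$
$z^{4}{\left(m{\left(2 \right)} \right)} - 425732 = 0^{4} - 425732 = 0 - 425732 = -425732$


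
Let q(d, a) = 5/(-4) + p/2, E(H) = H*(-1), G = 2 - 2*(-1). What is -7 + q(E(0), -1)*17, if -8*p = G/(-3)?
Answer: -161/6 ≈ -26.833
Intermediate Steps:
G = 4 (G = 2 + 2 = 4)
E(H) = -H
p = 1/6 (p = -1/(2*(-3)) = -(-1)/(2*3) = -1/8*(-4/3) = 1/6 ≈ 0.16667)
q(d, a) = -7/6 (q(d, a) = 5/(-4) + (1/6)/2 = 5*(-1/4) + (1/6)*(1/2) = -5/4 + 1/12 = -7/6)
-7 + q(E(0), -1)*17 = -7 - 7/6*17 = -7 - 119/6 = -161/6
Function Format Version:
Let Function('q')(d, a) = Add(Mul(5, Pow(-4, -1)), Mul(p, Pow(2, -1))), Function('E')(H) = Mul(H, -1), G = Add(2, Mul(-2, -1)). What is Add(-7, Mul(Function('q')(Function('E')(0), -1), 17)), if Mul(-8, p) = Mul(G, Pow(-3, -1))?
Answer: Rational(-161, 6) ≈ -26.833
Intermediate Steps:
G = 4 (G = Add(2, 2) = 4)
Function('E')(H) = Mul(-1, H)
p = Rational(1, 6) (p = Mul(Rational(-1, 8), Mul(4, Pow(-3, -1))) = Mul(Rational(-1, 8), Mul(4, Rational(-1, 3))) = Mul(Rational(-1, 8), Rational(-4, 3)) = Rational(1, 6) ≈ 0.16667)
Function('q')(d, a) = Rational(-7, 6) (Function('q')(d, a) = Add(Mul(5, Pow(-4, -1)), Mul(Rational(1, 6), Pow(2, -1))) = Add(Mul(5, Rational(-1, 4)), Mul(Rational(1, 6), Rational(1, 2))) = Add(Rational(-5, 4), Rational(1, 12)) = Rational(-7, 6))
Add(-7, Mul(Function('q')(Function('E')(0), -1), 17)) = Add(-7, Mul(Rational(-7, 6), 17)) = Add(-7, Rational(-119, 6)) = Rational(-161, 6)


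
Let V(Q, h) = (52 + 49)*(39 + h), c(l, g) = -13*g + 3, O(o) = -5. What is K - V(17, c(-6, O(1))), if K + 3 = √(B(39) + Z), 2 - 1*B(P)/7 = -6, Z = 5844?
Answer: -10810 + 10*√59 ≈ -10733.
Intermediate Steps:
c(l, g) = 3 - 13*g
B(P) = 56 (B(P) = 14 - 7*(-6) = 14 + 42 = 56)
V(Q, h) = 3939 + 101*h (V(Q, h) = 101*(39 + h) = 3939 + 101*h)
K = -3 + 10*√59 (K = -3 + √(56 + 5844) = -3 + √5900 = -3 + 10*√59 ≈ 73.811)
K - V(17, c(-6, O(1))) = (-3 + 10*√59) - (3939 + 101*(3 - 13*(-5))) = (-3 + 10*√59) - (3939 + 101*(3 + 65)) = (-3 + 10*√59) - (3939 + 101*68) = (-3 + 10*√59) - (3939 + 6868) = (-3 + 10*√59) - 1*10807 = (-3 + 10*√59) - 10807 = -10810 + 10*√59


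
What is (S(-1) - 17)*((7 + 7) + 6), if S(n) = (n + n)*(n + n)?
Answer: -260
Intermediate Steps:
S(n) = 4*n² (S(n) = (2*n)*(2*n) = 4*n²)
(S(-1) - 17)*((7 + 7) + 6) = (4*(-1)² - 17)*((7 + 7) + 6) = (4*1 - 17)*(14 + 6) = (4 - 17)*20 = -13*20 = -260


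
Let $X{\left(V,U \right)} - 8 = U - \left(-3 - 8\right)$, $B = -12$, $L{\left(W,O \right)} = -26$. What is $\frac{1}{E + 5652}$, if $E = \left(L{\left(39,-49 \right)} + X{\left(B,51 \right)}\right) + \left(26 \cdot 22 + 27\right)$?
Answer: $\frac{1}{6295} \approx 0.00015886$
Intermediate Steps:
$X{\left(V,U \right)} = 19 + U$ ($X{\left(V,U \right)} = 8 - \left(-3 - 8 - U\right) = 8 + \left(U - \left(-3 - 8\right)\right) = 8 + \left(U - -11\right) = 8 + \left(U + 11\right) = 8 + \left(11 + U\right) = 19 + U$)
$E = 643$ ($E = \left(-26 + \left(19 + 51\right)\right) + \left(26 \cdot 22 + 27\right) = \left(-26 + 70\right) + \left(572 + 27\right) = 44 + 599 = 643$)
$\frac{1}{E + 5652} = \frac{1}{643 + 5652} = \frac{1}{6295}$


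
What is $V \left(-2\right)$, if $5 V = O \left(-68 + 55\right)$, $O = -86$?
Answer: $- \frac{2236}{5} \approx -447.2$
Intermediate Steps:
$V = \frac{1118}{5}$ ($V = \frac{\left(-86\right) \left(-68 + 55\right)}{5} = \frac{\left(-86\right) \left(-13\right)}{5} = \frac{1}{5} \cdot 1118 = \frac{1118}{5} \approx 223.6$)
$V \left(-2\right) = \frac{1118}{5} \left(-2\right) = - \frac{2236}{5}$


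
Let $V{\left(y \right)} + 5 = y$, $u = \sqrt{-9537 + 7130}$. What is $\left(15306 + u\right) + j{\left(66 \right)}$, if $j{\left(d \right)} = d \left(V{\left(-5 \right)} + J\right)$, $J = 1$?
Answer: $14712 + i \sqrt{2407} \approx 14712.0 + 49.061 i$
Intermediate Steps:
$u = i \sqrt{2407}$ ($u = \sqrt{-2407} = i \sqrt{2407} \approx 49.061 i$)
$V{\left(y \right)} = -5 + y$
$j{\left(d \right)} = - 9 d$ ($j{\left(d \right)} = d \left(\left(-5 - 5\right) + 1\right) = d \left(-10 + 1\right) = d \left(-9\right) = - 9 d$)
$\left(15306 + u\right) + j{\left(66 \right)} = \left(15306 + i \sqrt{2407}\right) - 594 = 14712 + i \sqrt{2407}$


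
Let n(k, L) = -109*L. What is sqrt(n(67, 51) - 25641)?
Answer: 20*I*sqrt(78) ≈ 176.64*I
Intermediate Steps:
sqrt(n(67, 51) - 25641) = sqrt(-109*51 - 25641) = sqrt(-5559 - 25641) = sqrt(-31200) = 20*I*sqrt(78)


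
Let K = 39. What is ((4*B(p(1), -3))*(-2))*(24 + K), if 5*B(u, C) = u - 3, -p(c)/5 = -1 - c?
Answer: -3528/5 ≈ -705.60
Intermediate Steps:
p(c) = 5 + 5*c (p(c) = -5*(-1 - c) = 5 + 5*c)
B(u, C) = -⅗ + u/5 (B(u, C) = (u - 3)/5 = (-3 + u)/5 = -⅗ + u/5)
((4*B(p(1), -3))*(-2))*(24 + K) = ((4*(-⅗ + (5 + 5*1)/5))*(-2))*(24 + 39) = ((4*(-⅗ + (5 + 5)/5))*(-2))*63 = ((4*(-⅗ + (⅕)*10))*(-2))*63 = ((4*(-⅗ + 2))*(-2))*63 = ((4*(7/5))*(-2))*63 = ((28/5)*(-2))*63 = -56/5*63 = -3528/5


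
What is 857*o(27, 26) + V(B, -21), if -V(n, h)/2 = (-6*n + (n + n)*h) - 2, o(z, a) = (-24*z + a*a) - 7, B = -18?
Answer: 16273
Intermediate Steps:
o(z, a) = -7 + a² - 24*z (o(z, a) = (-24*z + a²) - 7 = (a² - 24*z) - 7 = -7 + a² - 24*z)
V(n, h) = 4 + 12*n - 4*h*n (V(n, h) = -2*((-6*n + (n + n)*h) - 2) = -2*((-6*n + (2*n)*h) - 2) = -2*((-6*n + 2*h*n) - 2) = -2*(-2 - 6*n + 2*h*n) = 4 + 12*n - 4*h*n)
857*o(27, 26) + V(B, -21) = 857*(-7 + 26² - 24*27) + (4 + 12*(-18) - 4*(-21)*(-18)) = 857*(-7 + 676 - 648) + (4 - 216 - 1512) = 857*21 - 1724 = 17997 - 1724 = 16273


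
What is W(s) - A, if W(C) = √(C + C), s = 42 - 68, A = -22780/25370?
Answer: 2278/2537 + 2*I*√13 ≈ 0.89791 + 7.2111*I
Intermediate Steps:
A = -2278/2537 (A = -22780*1/25370 = -2278/2537 ≈ -0.89791)
s = -26
W(C) = √2*√C (W(C) = √(2*C) = √2*√C)
W(s) - A = √2*√(-26) - 1*(-2278/2537) = √2*(I*√26) + 2278/2537 = 2*I*√13 + 2278/2537 = 2278/2537 + 2*I*√13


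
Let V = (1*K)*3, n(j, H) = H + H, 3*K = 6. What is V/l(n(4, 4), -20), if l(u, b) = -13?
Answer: -6/13 ≈ -0.46154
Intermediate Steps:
K = 2 (K = (⅓)*6 = 2)
n(j, H) = 2*H
V = 6 (V = (1*2)*3 = 2*3 = 6)
V/l(n(4, 4), -20) = 6/(-13) = 6*(-1/13) = -6/13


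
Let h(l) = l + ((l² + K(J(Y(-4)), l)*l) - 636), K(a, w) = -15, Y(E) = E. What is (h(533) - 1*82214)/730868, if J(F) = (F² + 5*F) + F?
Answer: 193777/730868 ≈ 0.26513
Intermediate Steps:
J(F) = F² + 6*F
h(l) = -636 + l² - 14*l (h(l) = l + ((l² - 15*l) - 636) = l + (-636 + l² - 15*l) = -636 + l² - 14*l)
(h(533) - 1*82214)/730868 = ((-636 + 533² - 14*533) - 1*82214)/730868 = ((-636 + 284089 - 7462) - 82214)*(1/730868) = (275991 - 82214)*(1/730868) = 193777*(1/730868) = 193777/730868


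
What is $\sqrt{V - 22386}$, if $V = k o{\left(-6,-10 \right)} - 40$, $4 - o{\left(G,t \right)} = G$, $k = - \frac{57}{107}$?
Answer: $\frac{2 i \sqrt{64204066}}{107} \approx 149.77 i$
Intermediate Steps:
$k = - \frac{57}{107}$ ($k = \left(-57\right) \frac{1}{107} = - \frac{57}{107} \approx -0.53271$)
$o{\left(G,t \right)} = 4 - G$
$V = - \frac{4850}{107}$ ($V = - \frac{57 \left(4 - -6\right)}{107} - 40 = - \frac{57 \left(4 + 6\right)}{107} - 40 = \left(- \frac{57}{107}\right) 10 - 40 = - \frac{570}{107} - 40 = - \frac{4850}{107} \approx -45.327$)
$\sqrt{V - 22386} = \sqrt{- \frac{4850}{107} - 22386} = \sqrt{- \frac{2400152}{107}} = \frac{2 i \sqrt{64204066}}{107}$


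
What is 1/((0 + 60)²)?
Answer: 1/3600 ≈ 0.00027778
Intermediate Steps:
1/((0 + 60)²) = 1/(60²) = 1/3600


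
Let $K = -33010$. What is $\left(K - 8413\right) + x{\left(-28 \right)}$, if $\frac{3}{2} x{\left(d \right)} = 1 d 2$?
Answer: $- \frac{124381}{3} \approx -41460.0$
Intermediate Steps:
$x{\left(d \right)} = \frac{4 d}{3}$ ($x{\left(d \right)} = \frac{2 \cdot 1 d 2}{3} = \frac{2 d 2}{3} = \frac{2 \cdot 2 d}{3} = \frac{4 d}{3}$)
$\left(K - 8413\right) + x{\left(-28 \right)} = \left(-33010 - 8413\right) + \frac{4}{3} \left(-28\right) = -41423 - \frac{112}{3} = - \frac{124381}{3}$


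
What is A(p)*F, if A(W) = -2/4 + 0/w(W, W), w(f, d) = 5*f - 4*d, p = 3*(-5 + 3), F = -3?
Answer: 3/2 ≈ 1.5000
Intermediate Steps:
p = -6 (p = 3*(-2) = -6)
w(f, d) = -4*d + 5*f
A(W) = -1/2 (A(W) = -2/4 + 0/(-4*W + 5*W) = -2*1/4 + 0/W = -1/2 + 0 = -1/2)
A(p)*F = -1/2*(-3) = 3/2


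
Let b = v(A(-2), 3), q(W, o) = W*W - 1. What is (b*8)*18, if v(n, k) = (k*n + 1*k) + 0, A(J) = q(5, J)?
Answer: 10800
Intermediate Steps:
q(W, o) = -1 + W**2 (q(W, o) = W**2 - 1 = -1 + W**2)
A(J) = 24 (A(J) = -1 + 5**2 = -1 + 25 = 24)
v(n, k) = k + k*n (v(n, k) = (k*n + k) + 0 = (k + k*n) + 0 = k + k*n)
b = 75 (b = 3*(1 + 24) = 3*25 = 75)
(b*8)*18 = (75*8)*18 = 600*18 = 10800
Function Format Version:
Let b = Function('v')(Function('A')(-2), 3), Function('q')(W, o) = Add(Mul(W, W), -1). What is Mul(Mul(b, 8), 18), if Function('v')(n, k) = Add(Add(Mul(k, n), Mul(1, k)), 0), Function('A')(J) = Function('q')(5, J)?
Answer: 10800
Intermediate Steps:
Function('q')(W, o) = Add(-1, Pow(W, 2)) (Function('q')(W, o) = Add(Pow(W, 2), -1) = Add(-1, Pow(W, 2)))
Function('A')(J) = 24 (Function('A')(J) = Add(-1, Pow(5, 2)) = Add(-1, 25) = 24)
Function('v')(n, k) = Add(k, Mul(k, n)) (Function('v')(n, k) = Add(Add(Mul(k, n), k), 0) = Add(Add(k, Mul(k, n)), 0) = Add(k, Mul(k, n)))
b = 75 (b = Mul(3, Add(1, 24)) = Mul(3, 25) = 75)
Mul(Mul(b, 8), 18) = Mul(Mul(75, 8), 18) = Mul(600, 18) = 10800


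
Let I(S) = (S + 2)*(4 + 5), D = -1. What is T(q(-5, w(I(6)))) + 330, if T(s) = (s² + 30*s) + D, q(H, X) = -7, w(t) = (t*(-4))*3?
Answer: 168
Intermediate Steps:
I(S) = 18 + 9*S (I(S) = (2 + S)*9 = 18 + 9*S)
w(t) = -12*t (w(t) = -4*t*3 = -12*t)
T(s) = -1 + s² + 30*s (T(s) = (s² + 30*s) - 1 = -1 + s² + 30*s)
T(q(-5, w(I(6)))) + 330 = (-1 + (-7)² + 30*(-7)) + 330 = (-1 + 49 - 210) + 330 = -162 + 330 = 168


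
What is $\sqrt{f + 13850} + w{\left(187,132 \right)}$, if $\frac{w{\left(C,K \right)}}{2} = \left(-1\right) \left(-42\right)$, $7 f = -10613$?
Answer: $84 + \frac{3 \sqrt{67151}}{7} \approx 195.06$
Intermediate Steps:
$f = - \frac{10613}{7}$ ($f = \frac{1}{7} \left(-10613\right) = - \frac{10613}{7} \approx -1516.1$)
$w{\left(C,K \right)} = 84$ ($w{\left(C,K \right)} = 2 \left(\left(-1\right) \left(-42\right)\right) = 2 \cdot 42 = 84$)
$\sqrt{f + 13850} + w{\left(187,132 \right)} = \sqrt{- \frac{10613}{7} + 13850} + 84 = \sqrt{\frac{86337}{7}} + 84 = \frac{3 \sqrt{67151}}{7} + 84 = 84 + \frac{3 \sqrt{67151}}{7}$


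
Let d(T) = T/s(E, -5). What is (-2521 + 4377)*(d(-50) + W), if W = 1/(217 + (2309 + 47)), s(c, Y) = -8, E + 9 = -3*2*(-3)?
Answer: 29848656/2573 ≈ 11601.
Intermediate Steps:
E = 9 (E = -9 - 3*2*(-3) = -9 - 6*(-3) = -9 + 18 = 9)
d(T) = -T/8 (d(T) = T/(-8) = T*(-⅛) = -T/8)
W = 1/2573 (W = 1/(217 + 2356) = 1/2573 ≈ 0.00038865)
(-2521 + 4377)*(d(-50) + W) = (-2521 + 4377)*(-⅛*(-50) + 1/2573) = 1856*(25/4 + 1/2573) = 1856*(64329/10292) = 29848656/2573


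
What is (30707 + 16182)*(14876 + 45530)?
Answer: 2832376934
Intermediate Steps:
(30707 + 16182)*(14876 + 45530) = 46889*60406 = 2832376934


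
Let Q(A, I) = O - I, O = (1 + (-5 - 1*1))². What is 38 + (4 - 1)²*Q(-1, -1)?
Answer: 272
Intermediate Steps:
O = 25 (O = (1 + (-5 - 1))² = (1 - 6)² = (-5)² = 25)
Q(A, I) = 25 - I
38 + (4 - 1)²*Q(-1, -1) = 38 + (4 - 1)²*(25 - 1*(-1)) = 38 + 3²*(25 + 1) = 38 + 9*26 = 38 + 234 = 272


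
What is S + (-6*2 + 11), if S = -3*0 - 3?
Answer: -4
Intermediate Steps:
S = -3 (S = 0 - 3 = -3)
S + (-6*2 + 11) = -3 + (-6*2 + 11) = -3 + (-12 + 11) = -3 - 1 = -4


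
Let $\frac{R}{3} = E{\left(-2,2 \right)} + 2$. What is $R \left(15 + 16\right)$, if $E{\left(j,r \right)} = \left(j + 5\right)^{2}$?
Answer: $1023$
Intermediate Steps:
$E{\left(j,r \right)} = \left(5 + j\right)^{2}$
$R = 33$ ($R = 3 \left(\left(5 - 2\right)^{2} + 2\right) = 3 \left(3^{2} + 2\right) = 3 \left(9 + 2\right) = 3 \cdot 11 = 33$)
$R \left(15 + 16\right) = 33 \left(15 + 16\right) = 33 \cdot 31 = 1023$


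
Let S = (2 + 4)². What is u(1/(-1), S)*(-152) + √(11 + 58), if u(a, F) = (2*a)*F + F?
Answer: 5472 + √69 ≈ 5480.3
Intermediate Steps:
S = 36 (S = 6² = 36)
u(a, F) = F + 2*F*a (u(a, F) = 2*F*a + F = F + 2*F*a)
u(1/(-1), S)*(-152) + √(11 + 58) = (36*(1 + 2/(-1)))*(-152) + √(11 + 58) = (36*(1 + 2*(-1)))*(-152) + √69 = (36*(1 - 2))*(-152) + √69 = (36*(-1))*(-152) + √69 = -36*(-152) + √69 = 5472 + √69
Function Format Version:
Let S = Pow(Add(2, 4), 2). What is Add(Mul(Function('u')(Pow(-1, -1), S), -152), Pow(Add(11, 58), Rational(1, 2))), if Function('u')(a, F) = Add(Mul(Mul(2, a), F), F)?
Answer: Add(5472, Pow(69, Rational(1, 2))) ≈ 5480.3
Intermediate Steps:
S = 36 (S = Pow(6, 2) = 36)
Function('u')(a, F) = Add(F, Mul(2, F, a)) (Function('u')(a, F) = Add(Mul(2, F, a), F) = Add(F, Mul(2, F, a)))
Add(Mul(Function('u')(Pow(-1, -1), S), -152), Pow(Add(11, 58), Rational(1, 2))) = Add(Mul(Mul(36, Add(1, Mul(2, Pow(-1, -1)))), -152), Pow(Add(11, 58), Rational(1, 2))) = Add(Mul(Mul(36, Add(1, Mul(2, -1))), -152), Pow(69, Rational(1, 2))) = Add(Mul(Mul(36, Add(1, -2)), -152), Pow(69, Rational(1, 2))) = Add(Mul(Mul(36, -1), -152), Pow(69, Rational(1, 2))) = Add(Mul(-36, -152), Pow(69, Rational(1, 2))) = Add(5472, Pow(69, Rational(1, 2)))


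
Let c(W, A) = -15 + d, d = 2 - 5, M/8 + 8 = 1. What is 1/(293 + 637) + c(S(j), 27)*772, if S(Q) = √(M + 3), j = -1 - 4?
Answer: -12923279/930 ≈ -13896.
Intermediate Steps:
M = -56 (M = -64 + 8*1 = -64 + 8 = -56)
j = -5
S(Q) = I*√53 (S(Q) = √(-56 + 3) = √(-53) = I*√53)
d = -3
c(W, A) = -18 (c(W, A) = -15 - 3 = -18)
1/(293 + 637) + c(S(j), 27)*772 = 1/(293 + 637) - 18*772 = 1/930 - 13896 = -12923279/930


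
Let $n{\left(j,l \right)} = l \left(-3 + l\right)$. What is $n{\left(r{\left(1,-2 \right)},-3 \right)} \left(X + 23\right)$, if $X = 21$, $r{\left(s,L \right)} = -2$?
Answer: $792$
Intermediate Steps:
$n{\left(r{\left(1,-2 \right)},-3 \right)} \left(X + 23\right) = - 3 \left(-3 - 3\right) \left(21 + 23\right) = \left(-3\right) \left(-6\right) 44 = 18 \cdot 44 = 792$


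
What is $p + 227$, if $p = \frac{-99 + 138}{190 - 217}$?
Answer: $\frac{2030}{9} \approx 225.56$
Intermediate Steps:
$p = - \frac{13}{9}$ ($p = \frac{39}{-27} = 39 \left(- \frac{1}{27}\right) = - \frac{13}{9} \approx -1.4444$)
$p + 227 = - \frac{13}{9} + 227 = \frac{2030}{9}$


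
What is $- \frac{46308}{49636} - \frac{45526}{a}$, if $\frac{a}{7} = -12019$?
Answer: $- \frac{24063271}{61412141} \approx -0.39183$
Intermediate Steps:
$a = -84133$ ($a = 7 \left(-12019\right) = -84133$)
$- \frac{46308}{49636} - \frac{45526}{a} = - \frac{46308}{49636} - \frac{45526}{-84133} = \left(-46308\right) \frac{1}{49636} - - \frac{2678}{4949} = - \frac{11577}{12409} + \frac{2678}{4949} = - \frac{24063271}{61412141}$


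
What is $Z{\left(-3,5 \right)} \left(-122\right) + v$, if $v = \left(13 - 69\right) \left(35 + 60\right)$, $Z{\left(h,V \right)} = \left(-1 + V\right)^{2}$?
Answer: $-7272$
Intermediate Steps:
$v = -5320$ ($v = \left(-56\right) 95 = -5320$)
$Z{\left(-3,5 \right)} \left(-122\right) + v = \left(-1 + 5\right)^{2} \left(-122\right) - 5320 = 4^{2} \left(-122\right) - 5320 = 16 \left(-122\right) - 5320 = -1952 - 5320 = -7272$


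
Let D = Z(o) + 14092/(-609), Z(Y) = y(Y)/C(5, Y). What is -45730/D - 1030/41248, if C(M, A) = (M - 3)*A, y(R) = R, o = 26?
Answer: 229744972447/113741360 ≈ 2019.9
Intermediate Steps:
C(M, A) = A*(-3 + M) (C(M, A) = (-3 + M)*A = A*(-3 + M))
Z(Y) = ½ (Z(Y) = Y/((Y*(-3 + 5))) = Y/((Y*2)) = Y/((2*Y)) = Y*(1/(2*Y)) = ½)
D = -27575/1218 (D = ½ + 14092/(-609) = ½ + 14092*(-1/609) = ½ - 14092/609 = -27575/1218 ≈ -22.640)
-45730/D - 1030/41248 = -45730/(-27575/1218) - 1030/41248 = -45730*(-1218/27575) - 1030*1/41248 = 11139828/5515 - 515/20624 = 229744972447/113741360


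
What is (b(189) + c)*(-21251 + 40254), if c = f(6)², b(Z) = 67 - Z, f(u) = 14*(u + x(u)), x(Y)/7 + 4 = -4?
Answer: 9309151634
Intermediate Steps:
x(Y) = -56 (x(Y) = -28 + 7*(-4) = -28 - 28 = -56)
f(u) = -784 + 14*u (f(u) = 14*(u - 56) = 14*(-56 + u) = -784 + 14*u)
c = 490000 (c = (-784 + 14*6)² = (-784 + 84)² = (-700)² = 490000)
(b(189) + c)*(-21251 + 40254) = ((67 - 1*189) + 490000)*(-21251 + 40254) = ((67 - 189) + 490000)*19003 = (-122 + 490000)*19003 = 489878*19003 = 9309151634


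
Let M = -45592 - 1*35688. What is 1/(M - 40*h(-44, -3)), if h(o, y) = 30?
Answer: -1/82480 ≈ -1.2124e-5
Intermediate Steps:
M = -81280 (M = -45592 - 35688 = -81280)
1/(M - 40*h(-44, -3)) = 1/(-81280 - 40*30) = 1/(-81280 - 1200) = 1/(-82480) = -1/82480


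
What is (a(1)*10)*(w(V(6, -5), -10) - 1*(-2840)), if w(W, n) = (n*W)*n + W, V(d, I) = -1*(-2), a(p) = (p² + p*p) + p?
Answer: 91260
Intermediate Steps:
a(p) = p + 2*p² (a(p) = (p² + p²) + p = 2*p² + p = p + 2*p²)
V(d, I) = 2
w(W, n) = W + W*n² (w(W, n) = (W*n)*n + W = W*n² + W = W + W*n²)
(a(1)*10)*(w(V(6, -5), -10) - 1*(-2840)) = ((1*(1 + 2*1))*10)*(2*(1 + (-10)²) - 1*(-2840)) = ((1*(1 + 2))*10)*(2*(1 + 100) + 2840) = ((1*3)*10)*(2*101 + 2840) = (3*10)*(202 + 2840) = 30*3042 = 91260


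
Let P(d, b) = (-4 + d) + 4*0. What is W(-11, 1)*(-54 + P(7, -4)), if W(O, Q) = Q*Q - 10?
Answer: 459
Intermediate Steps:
W(O, Q) = -10 + Q² (W(O, Q) = Q² - 10 = -10 + Q²)
P(d, b) = -4 + d (P(d, b) = (-4 + d) + 0 = -4 + d)
W(-11, 1)*(-54 + P(7, -4)) = (-10 + 1²)*(-54 + (-4 + 7)) = (-10 + 1)*(-54 + 3) = -9*(-51) = 459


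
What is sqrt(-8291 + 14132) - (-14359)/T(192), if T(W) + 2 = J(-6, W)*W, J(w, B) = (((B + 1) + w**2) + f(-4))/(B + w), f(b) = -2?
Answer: 445129/7202 + 3*sqrt(649) ≈ 138.23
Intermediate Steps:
J(w, B) = (-1 + B + w**2)/(B + w) (J(w, B) = (((B + 1) + w**2) - 2)/(B + w) = (((1 + B) + w**2) - 2)/(B + w) = ((1 + B + w**2) - 2)/(B + w) = (-1 + B + w**2)/(B + w))
T(W) = -2 + W*(35 + W)/(-6 + W) (T(W) = -2 + ((-1 + W + (-6)**2)/(W - 6))*W = -2 + ((-1 + W + 36)/(-6 + W))*W = -2 + ((35 + W)/(-6 + W))*W = -2 + W*(35 + W)/(-6 + W))
sqrt(-8291 + 14132) - (-14359)/T(192) = sqrt(-8291 + 14132) - (-14359)/((12 + 192**2 + 33*192)/(-6 + 192)) = sqrt(5841) - (-14359)/((12 + 36864 + 6336)/186) = 3*sqrt(649) - (-14359)/((1/186)*43212) = 3*sqrt(649) - (-14359)/7202/31 = 3*sqrt(649) - (-14359)*31/7202 = 3*sqrt(649) - 1*(-445129/7202) = 3*sqrt(649) + 445129/7202 = 445129/7202 + 3*sqrt(649)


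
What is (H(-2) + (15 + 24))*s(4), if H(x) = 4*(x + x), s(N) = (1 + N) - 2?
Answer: 69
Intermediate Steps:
s(N) = -1 + N
H(x) = 8*x (H(x) = 4*(2*x) = 8*x)
(H(-2) + (15 + 24))*s(4) = (8*(-2) + (15 + 24))*(-1 + 4) = (-16 + 39)*3 = 23*3 = 69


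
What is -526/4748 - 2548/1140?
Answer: -1587193/676590 ≈ -2.3459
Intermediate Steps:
-526/4748 - 2548/1140 = -526*1/4748 - 2548*1/1140 = -263/2374 - 637/285 = -1587193/676590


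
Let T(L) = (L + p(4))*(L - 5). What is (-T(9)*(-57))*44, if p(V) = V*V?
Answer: 250800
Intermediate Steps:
p(V) = V²
T(L) = (-5 + L)*(16 + L) (T(L) = (L + 4²)*(L - 5) = (L + 16)*(-5 + L) = (16 + L)*(-5 + L) = (-5 + L)*(16 + L))
(-T(9)*(-57))*44 = (-(-80 + 9² + 11*9)*(-57))*44 = (-(-80 + 81 + 99)*(-57))*44 = (-1*100*(-57))*44 = -100*(-57)*44 = 5700*44 = 250800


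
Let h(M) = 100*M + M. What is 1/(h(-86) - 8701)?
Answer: -1/17387 ≈ -5.7514e-5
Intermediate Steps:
h(M) = 101*M
1/(h(-86) - 8701) = 1/(101*(-86) - 8701) = 1/(-8686 - 8701) = 1/(-17387) = -1/17387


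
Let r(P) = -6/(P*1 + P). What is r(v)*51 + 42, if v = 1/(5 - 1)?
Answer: -570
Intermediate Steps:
v = 1/4 ≈ 0.25000
r(P) = -3/P (r(P) = -6/(P + P) = -6*1/(2*P) = -3/P)
r(v)*51 + 42 = -3/1/4*51 + 42 = -3*4*51 + 42 = -12*51 + 42 = -612 + 42 = -570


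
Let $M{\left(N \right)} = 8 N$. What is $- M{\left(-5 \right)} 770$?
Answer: $30800$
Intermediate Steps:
$- M{\left(-5 \right)} 770 = - 8 \left(-5\right) 770 = \left(-1\right) \left(-40\right) 770 = 40 \cdot 770 = 30800$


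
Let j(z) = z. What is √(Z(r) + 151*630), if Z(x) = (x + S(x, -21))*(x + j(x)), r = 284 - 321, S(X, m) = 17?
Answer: √96610 ≈ 310.82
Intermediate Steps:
r = -37
Z(x) = 2*x*(17 + x) (Z(x) = (x + 17)*(x + x) = (17 + x)*(2*x) = 2*x*(17 + x))
√(Z(r) + 151*630) = √(2*(-37)*(17 - 37) + 151*630) = √(2*(-37)*(-20) + 95130) = √(1480 + 95130) = √96610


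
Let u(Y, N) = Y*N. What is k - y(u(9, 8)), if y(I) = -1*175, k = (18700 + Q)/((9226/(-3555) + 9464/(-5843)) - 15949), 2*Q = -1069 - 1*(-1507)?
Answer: 57598171797590/331378026923 ≈ 173.81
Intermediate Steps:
Q = 219 (Q = (-1069 - 1*(-1507))/2 = (-1069 + 1507)/2 = (½)*438 = 219)
u(Y, N) = N*Y
k = -392982913935/331378026923 (k = (18700 + 219)/((9226/(-3555) + 9464/(-5843)) - 15949) = 18919/((9226*(-1/3555) + 9464*(-1/5843)) - 15949) = 18919/((-9226/3555 - 9464/5843) - 15949) = 18919/(-87552038/20771865 - 15949) = 18919/(-331378026923/20771865) = 18919*(-20771865/331378026923) = -392982913935/331378026923 ≈ -1.1859)
y(I) = -175
k - y(u(9, 8)) = -392982913935/331378026923 - 1*(-175) = -392982913935/331378026923 + 175 = 57598171797590/331378026923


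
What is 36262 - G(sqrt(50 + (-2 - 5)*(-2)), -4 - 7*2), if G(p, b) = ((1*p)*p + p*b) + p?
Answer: 36334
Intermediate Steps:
G(p, b) = p + p**2 + b*p (G(p, b) = (p*p + b*p) + p = (p**2 + b*p) + p = p + p**2 + b*p)
36262 - G(sqrt(50 + (-2 - 5)*(-2)), -4 - 7*2) = 36262 - sqrt(50 + (-2 - 5)*(-2))*(1 + (-4 - 7*2) + sqrt(50 + (-2 - 5)*(-2))) = 36262 - sqrt(50 - 7*(-2))*(1 + (-4 - 14) + sqrt(50 - 7*(-2))) = 36262 - sqrt(50 + 14)*(1 - 18 + sqrt(50 + 14)) = 36262 - sqrt(64)*(1 - 18 + sqrt(64)) = 36262 - 8*(1 - 18 + 8) = 36262 - 8*(-9) = 36262 - 1*(-72) = 36262 + 72 = 36334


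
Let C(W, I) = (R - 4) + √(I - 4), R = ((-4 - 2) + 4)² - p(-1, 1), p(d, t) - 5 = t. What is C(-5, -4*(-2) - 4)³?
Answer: -216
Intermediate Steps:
p(d, t) = 5 + t
R = -2 (R = ((-4 - 2) + 4)² - (5 + 1) = (-6 + 4)² - 1*6 = (-2)² - 6 = 4 - 6 = -2)
C(W, I) = -6 + √(-4 + I) (C(W, I) = (-2 - 4) + √(I - 4) = -6 + √(-4 + I))
C(-5, -4*(-2) - 4)³ = (-6 + √(-4 + (-4*(-2) - 4)))³ = (-6 + √(-4 + (8 - 4)))³ = (-6 + √(-4 + 4))³ = (-6 + √0)³ = (-6 + 0)³ = (-6)³ = -216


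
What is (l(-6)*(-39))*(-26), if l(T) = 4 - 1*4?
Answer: 0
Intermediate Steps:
l(T) = 0 (l(T) = 4 - 4 = 0)
(l(-6)*(-39))*(-26) = (0*(-39))*(-26) = 0*(-26) = 0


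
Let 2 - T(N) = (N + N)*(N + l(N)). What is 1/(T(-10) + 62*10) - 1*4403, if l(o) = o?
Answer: -977465/222 ≈ -4403.0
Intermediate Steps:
T(N) = 2 - 4*N² (T(N) = 2 - (N + N)*(N + N) = 2 - 2*N*2*N = 2 - 4*N²)
1/(T(-10) + 62*10) - 1*4403 = 1/((2 - 4*(-10)²) + 62*10) - 1*4403 = 1/((2 - 4*100) + 620) - 4403 = 1/((2 - 400) + 620) - 4403 = 1/(-398 + 620) - 4403 = 1/222 - 4403 = -977465/222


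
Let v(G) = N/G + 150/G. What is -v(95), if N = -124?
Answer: -26/95 ≈ -0.27368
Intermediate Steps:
v(G) = 26/G (v(G) = -124/G + 150/G = 26/G)
-v(95) = -26/95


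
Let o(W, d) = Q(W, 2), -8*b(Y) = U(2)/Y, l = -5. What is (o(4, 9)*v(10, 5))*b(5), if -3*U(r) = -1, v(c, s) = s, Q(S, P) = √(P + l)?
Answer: -I*√3/24 ≈ -0.072169*I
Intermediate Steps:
Q(S, P) = √(-5 + P) (Q(S, P) = √(P - 5) = √(-5 + P))
U(r) = ⅓ (U(r) = -⅓*(-1) = ⅓)
b(Y) = -1/(24*Y)
o(W, d) = I*√3 (o(W, d) = √(-5 + 2) = √(-3) = I*√3)
(o(4, 9)*v(10, 5))*b(5) = ((I*√3)*5)*(-1/24/5) = (5*I*√3)*(-1/24*⅕) = (5*I*√3)*(-1/120) = -I*√3/24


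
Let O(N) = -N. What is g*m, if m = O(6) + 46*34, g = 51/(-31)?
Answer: -79458/31 ≈ -2563.2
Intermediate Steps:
g = -51/31 (g = 51*(-1/31) = -51/31 ≈ -1.6452)
m = 1558 (m = -1*6 + 46*34 = -6 + 1564 = 1558)
g*m = -51/31*1558 = -79458/31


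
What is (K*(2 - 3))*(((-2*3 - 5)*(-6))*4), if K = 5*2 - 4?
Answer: -1584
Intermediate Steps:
K = 6 (K = 10 - 4 = 6)
(K*(2 - 3))*(((-2*3 - 5)*(-6))*4) = (6*(2 - 3))*(((-2*3 - 5)*(-6))*4) = (6*(-1))*(((-6 - 5)*(-6))*4) = -6*(-11*(-6))*4 = -396*4 = -6*264 = -1584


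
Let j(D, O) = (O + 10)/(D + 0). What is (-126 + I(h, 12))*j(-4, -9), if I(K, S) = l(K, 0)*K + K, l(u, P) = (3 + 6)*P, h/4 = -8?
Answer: 79/2 ≈ 39.500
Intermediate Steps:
h = -32 (h = 4*(-8) = -32)
j(D, O) = (10 + O)/D
l(u, P) = 9*P
I(K, S) = K (I(K, S) = (9*0)*K + K = 0*K + K = 0 + K = K)
(-126 + I(h, 12))*j(-4, -9) = (-126 - 32)*((10 - 9)/(-4)) = -(-79)/2 = -158*(-¼) = 79/2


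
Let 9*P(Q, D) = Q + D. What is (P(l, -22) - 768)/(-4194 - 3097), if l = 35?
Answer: 6899/65619 ≈ 0.10514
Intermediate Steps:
P(Q, D) = D/9 + Q/9 (P(Q, D) = (Q + D)/9 = (D + Q)/9 = D/9 + Q/9)
(P(l, -22) - 768)/(-4194 - 3097) = (((1/9)*(-22) + (1/9)*35) - 768)/(-4194 - 3097) = ((-22/9 + 35/9) - 768)/(-7291) = (13/9 - 768)*(-1/7291) = -6899/9*(-1/7291) = 6899/65619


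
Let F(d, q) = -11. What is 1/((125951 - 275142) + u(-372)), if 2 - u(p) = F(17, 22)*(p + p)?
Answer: -1/157373 ≈ -6.3543e-6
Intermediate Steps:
u(p) = 2 + 22*p (u(p) = 2 - (-11)*(p + p) = 2 - (-11)*2*p = 2 - (-22)*p = 2 + 22*p)
1/((125951 - 275142) + u(-372)) = 1/((125951 - 275142) + (2 + 22*(-372))) = 1/(-149191 + (2 - 8184)) = 1/(-149191 - 8182) = 1/(-157373) = -1/157373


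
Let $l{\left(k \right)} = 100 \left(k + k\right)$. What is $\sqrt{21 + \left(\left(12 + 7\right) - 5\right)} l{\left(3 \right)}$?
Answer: $600 \sqrt{35} \approx 3549.6$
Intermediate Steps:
$l{\left(k \right)} = 200 k$ ($l{\left(k \right)} = 100 \cdot 2 k = 200 k$)
$\sqrt{21 + \left(\left(12 + 7\right) - 5\right)} l{\left(3 \right)} = \sqrt{21 + \left(\left(12 + 7\right) - 5\right)} 200 \cdot 3 = \sqrt{21 + \left(19 - 5\right)} 600 = \sqrt{21 + 14} \cdot 600 = \sqrt{35} \cdot 600 = 600 \sqrt{35}$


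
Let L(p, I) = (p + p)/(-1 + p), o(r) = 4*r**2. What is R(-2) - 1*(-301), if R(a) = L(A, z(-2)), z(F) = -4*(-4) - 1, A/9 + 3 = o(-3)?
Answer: 44845/148 ≈ 303.01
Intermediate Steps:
A = 297 (A = -27 + 9*(4*(-3)**2) = -27 + 9*(4*9) = -27 + 9*36 = -27 + 324 = 297)
z(F) = 15 (z(F) = 16 - 1 = 15)
L(p, I) = 2*p/(-1 + p) (L(p, I) = (2*p)/(-1 + p) = 2*p/(-1 + p))
R(a) = 297/148 (R(a) = 2*297/(-1 + 297) = 2*297/296 = 2*297*(1/296) = 297/148)
R(-2) - 1*(-301) = 297/148 - 1*(-301) = 297/148 + 301 = 44845/148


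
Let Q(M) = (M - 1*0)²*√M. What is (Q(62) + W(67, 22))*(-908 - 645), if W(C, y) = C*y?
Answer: -2289122 - 5969732*√62 ≈ -4.9295e+7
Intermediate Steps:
Q(M) = M^(5/2) (Q(M) = (M + 0)²*√M = M²*√M = M^(5/2))
(Q(62) + W(67, 22))*(-908 - 645) = (62^(5/2) + 67*22)*(-908 - 645) = (3844*√62 + 1474)*(-1553) = (1474 + 3844*√62)*(-1553) = -2289122 - 5969732*√62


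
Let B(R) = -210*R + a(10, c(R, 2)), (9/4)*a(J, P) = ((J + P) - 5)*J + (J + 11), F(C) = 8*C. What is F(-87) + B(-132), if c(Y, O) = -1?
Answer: 243460/9 ≈ 27051.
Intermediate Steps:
a(J, P) = 44/9 + 4*J/9 + 4*J*(-5 + J + P)/9 (a(J, P) = 4*(((J + P) - 5)*J + (J + 11))/9 = 4*((-5 + J + P)*J + (11 + J))/9 = 4*(J*(-5 + J + P) + (11 + J))/9 = 4*(11 + J + J*(-5 + J + P))/9 = 44/9 + 4*J/9 + 4*J*(-5 + J + P)/9)
B(R) = 244/9 - 210*R (B(R) = -210*R + (44/9 - 16/9*10 + (4/9)*10² + (4/9)*10*(-1)) = -210*R + (44/9 - 160/9 + (4/9)*100 - 40/9) = -210*R + (44/9 - 160/9 + 400/9 - 40/9) = -210*R + 244/9 = 244/9 - 210*R)
F(-87) + B(-132) = 8*(-87) + (244/9 - 210*(-132)) = -696 + (244/9 + 27720) = -696 + 249724/9 = 243460/9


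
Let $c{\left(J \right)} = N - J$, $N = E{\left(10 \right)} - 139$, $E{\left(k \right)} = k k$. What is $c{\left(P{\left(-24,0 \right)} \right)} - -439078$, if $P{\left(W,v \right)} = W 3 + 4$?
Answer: $439107$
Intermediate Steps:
$E{\left(k \right)} = k^{2}$
$P{\left(W,v \right)} = 4 + 3 W$ ($P{\left(W,v \right)} = 3 W + 4 = 4 + 3 W$)
$N = -39$ ($N = 10^{2} - 139 = 100 - 139 = -39$)
$c{\left(J \right)} = -39 - J$
$c{\left(P{\left(-24,0 \right)} \right)} - -439078 = \left(-39 - \left(4 + 3 \left(-24\right)\right)\right) - -439078 = \left(-39 - \left(4 - 72\right)\right) + 439078 = \left(-39 - -68\right) + 439078 = \left(-39 + 68\right) + 439078 = 29 + 439078 = 439107$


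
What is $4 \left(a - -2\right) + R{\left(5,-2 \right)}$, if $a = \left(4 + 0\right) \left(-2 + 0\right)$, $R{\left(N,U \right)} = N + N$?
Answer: $-14$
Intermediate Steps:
$R{\left(N,U \right)} = 2 N$
$a = -8$ ($a = 4 \left(-2\right) = -8$)
$4 \left(a - -2\right) + R{\left(5,-2 \right)} = 4 \left(-8 - -2\right) + 2 \cdot 5 = 4 \left(-8 + 2\right) + 10 = 4 \left(-6\right) + 10 = -24 + 10 = -14$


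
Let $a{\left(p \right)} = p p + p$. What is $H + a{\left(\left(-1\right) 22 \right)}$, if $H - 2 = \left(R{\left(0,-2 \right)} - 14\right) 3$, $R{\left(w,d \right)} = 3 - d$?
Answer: $437$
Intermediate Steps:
$a{\left(p \right)} = p + p^{2}$ ($a{\left(p \right)} = p^{2} + p = p + p^{2}$)
$H = -25$ ($H = 2 + \left(\left(3 - -2\right) - 14\right) 3 = 2 + \left(\left(3 + 2\right) - 14\right) 3 = 2 + \left(5 - 14\right) 3 = 2 - 27 = -25$)
$H + a{\left(\left(-1\right) 22 \right)} = -25 + \left(-1\right) 22 \left(1 - 22\right) = -25 - 22 \left(1 - 22\right) = -25 - -462 = -25 + 462 = 437$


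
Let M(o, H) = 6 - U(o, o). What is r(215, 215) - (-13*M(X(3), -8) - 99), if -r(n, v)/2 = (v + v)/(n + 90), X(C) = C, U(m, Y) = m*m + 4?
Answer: 316/61 ≈ 5.1803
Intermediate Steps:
U(m, Y) = 4 + m**2 (U(m, Y) = m**2 + 4 = 4 + m**2)
M(o, H) = 2 - o**2 (M(o, H) = 6 - (4 + o**2) = 6 + (-4 - o**2) = 2 - o**2)
r(n, v) = -4*v/(90 + n) (r(n, v) = -2*(v + v)/(n + 90) = -2*2*v/(90 + n) = -4*v/(90 + n))
r(215, 215) - (-13*M(X(3), -8) - 99) = -4*215/(90 + 215) - (-13*(2 - 1*3**2) - 99) = -4*215/305 - (-13*(2 - 1*9) - 99) = -4*215*1/305 - (-13*(2 - 9) - 99) = -172/61 - (-13*(-7) - 99) = -172/61 - (91 - 99) = -172/61 - 1*(-8) = -172/61 + 8 = 316/61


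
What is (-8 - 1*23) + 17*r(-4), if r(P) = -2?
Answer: -65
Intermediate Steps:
(-8 - 1*23) + 17*r(-4) = (-8 - 1*23) + 17*(-2) = (-8 - 23) - 34 = -31 - 34 = -65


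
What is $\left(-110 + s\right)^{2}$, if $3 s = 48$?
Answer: $8836$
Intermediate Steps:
$s = 16$ ($s = \frac{1}{3} \cdot 48 = 16$)
$\left(-110 + s\right)^{2} = \left(-110 + 16\right)^{2} = \left(-94\right)^{2} = 8836$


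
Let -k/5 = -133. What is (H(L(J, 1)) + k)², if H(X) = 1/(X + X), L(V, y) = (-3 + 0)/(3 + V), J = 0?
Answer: 1766241/4 ≈ 4.4156e+5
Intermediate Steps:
L(V, y) = -3/(3 + V)
k = 665 (k = -5*(-133) = 665)
H(X) = 1/(2*X)
(H(L(J, 1)) + k)² = (1/(2*((-3/(3 + 0)))) + 665)² = (1/(2*((-3/3))) + 665)² = (1/(2*((-3*⅓))) + 665)² = ((½)/(-1) + 665)² = ((½)*(-1) + 665)² = (-½ + 665)² = (1329/2)² = 1766241/4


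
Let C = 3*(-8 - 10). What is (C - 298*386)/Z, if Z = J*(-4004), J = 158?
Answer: 5231/28756 ≈ 0.18191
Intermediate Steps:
C = -54 (C = 3*(-18) = -54)
Z = -632632 (Z = 158*(-4004) = -632632)
(C - 298*386)/Z = (-54 - 298*386)/(-632632) = (-54 - 115028)*(-1/632632) = -115082*(-1/632632) = 5231/28756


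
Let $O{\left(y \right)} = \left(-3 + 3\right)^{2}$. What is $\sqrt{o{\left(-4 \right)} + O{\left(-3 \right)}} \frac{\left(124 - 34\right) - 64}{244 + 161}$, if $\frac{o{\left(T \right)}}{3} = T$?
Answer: $\frac{52 i \sqrt{3}}{405} \approx 0.22239 i$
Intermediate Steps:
$o{\left(T \right)} = 3 T$
$O{\left(y \right)} = 0$ ($O{\left(y \right)} = 0^{2} = 0$)
$\sqrt{o{\left(-4 \right)} + O{\left(-3 \right)}} \frac{\left(124 - 34\right) - 64}{244 + 161} = \sqrt{3 \left(-4\right) + 0} \frac{\left(124 - 34\right) - 64}{244 + 161} = \sqrt{-12 + 0} \frac{90 - 64}{405} = \sqrt{-12} \cdot 26 \cdot \frac{1}{405} = 2 i \sqrt{3} \cdot \frac{26}{405} = \frac{52 i \sqrt{3}}{405}$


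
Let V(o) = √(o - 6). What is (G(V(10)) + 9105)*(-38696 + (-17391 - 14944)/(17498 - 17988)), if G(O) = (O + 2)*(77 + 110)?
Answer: -37300906073/98 ≈ -3.8062e+8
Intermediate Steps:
V(o) = √(-6 + o)
G(O) = 374 + 187*O (G(O) = (2 + O)*187 = 374 + 187*O)
(G(V(10)) + 9105)*(-38696 + (-17391 - 14944)/(17498 - 17988)) = ((374 + 187*√(-6 + 10)) + 9105)*(-38696 + (-17391 - 14944)/(17498 - 17988)) = ((374 + 187*√4) + 9105)*(-38696 - 32335/(-490)) = ((374 + 187*2) + 9105)*(-38696 - 32335*(-1/490)) = ((374 + 374) + 9105)*(-38696 + 6467/98) = (748 + 9105)*(-3785741/98) = 9853*(-3785741/98) = -37300906073/98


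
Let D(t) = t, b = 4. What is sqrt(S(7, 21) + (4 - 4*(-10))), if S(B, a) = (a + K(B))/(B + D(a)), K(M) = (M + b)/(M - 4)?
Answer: sqrt(79170)/42 ≈ 6.6993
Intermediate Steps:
K(M) = (4 + M)/(-4 + M) (K(M) = (M + 4)/(M - 4) = (4 + M)/(-4 + M))
S(B, a) = (a + (4 + B)/(-4 + B))/(B + a)
sqrt(S(7, 21) + (4 - 4*(-10))) = sqrt((4 + 7 + 21*(-4 + 7))/((-4 + 7)*(7 + 21)) + (4 - 4*(-10))) = sqrt((4 + 7 + 21*3)/(3*28) + (4 + 40)) = sqrt((1/3)*(1/28)*(4 + 7 + 63) + 44) = sqrt((1/3)*(1/28)*74 + 44) = sqrt(37/42 + 44) = sqrt(1885/42) = sqrt(79170)/42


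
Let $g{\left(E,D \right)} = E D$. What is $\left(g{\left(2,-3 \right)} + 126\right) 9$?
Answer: $1080$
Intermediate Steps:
$g{\left(E,D \right)} = D E$
$\left(g{\left(2,-3 \right)} + 126\right) 9 = \left(\left(-3\right) 2 + 126\right) 9 = \left(-6 + 126\right) 9 = 120 \cdot 9 = 1080$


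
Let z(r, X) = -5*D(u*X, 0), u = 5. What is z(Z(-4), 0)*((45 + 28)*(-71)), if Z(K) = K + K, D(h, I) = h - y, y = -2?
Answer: 51830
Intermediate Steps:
D(h, I) = 2 + h (D(h, I) = h - 1*(-2) = h + 2 = 2 + h)
Z(K) = 2*K
z(r, X) = -10 - 25*X (z(r, X) = -5*(2 + 5*X) = -10 - 25*X)
z(Z(-4), 0)*((45 + 28)*(-71)) = (-10 - 25*0)*((45 + 28)*(-71)) = (-10 + 0)*(73*(-71)) = -10*(-5183) = 51830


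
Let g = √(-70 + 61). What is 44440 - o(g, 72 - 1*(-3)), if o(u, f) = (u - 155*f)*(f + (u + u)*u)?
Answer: 707065 - 171*I ≈ 7.0707e+5 - 171.0*I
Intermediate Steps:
g = 3*I (g = √(-9) = 3*I ≈ 3.0*I)
o(u, f) = (f + 2*u²)*(u - 155*f) (o(u, f) = (u - 155*f)*(f + (2*u)*u) = (u - 155*f)*(f + 2*u²) = (f + 2*u²)*(u - 155*f))
44440 - o(g, 72 - 1*(-3)) = 44440 - (-155*(72 - 1*(-3))² + 2*(3*I)³ + (72 - 1*(-3))*(3*I) - 310*(72 - 1*(-3))*(3*I)²) = 44440 - (-155*(72 + 3)² + 2*(-27*I) + (72 + 3)*(3*I) - 310*(72 + 3)*(-9)) = 44440 - (-155*75² - 54*I + 75*(3*I) - 310*75*(-9)) = 44440 - (-155*5625 - 54*I + 225*I + 209250) = 44440 - (-871875 - 54*I + 225*I + 209250) = 44440 - (-662625 + 171*I) = 44440 + (662625 - 171*I) = 707065 - 171*I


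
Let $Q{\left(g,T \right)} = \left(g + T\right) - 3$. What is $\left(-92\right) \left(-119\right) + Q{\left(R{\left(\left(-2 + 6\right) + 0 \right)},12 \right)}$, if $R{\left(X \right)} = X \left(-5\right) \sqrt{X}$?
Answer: $10917$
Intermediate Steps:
$R{\left(X \right)} = - 5 X^{\frac{3}{2}}$ ($R{\left(X \right)} = - 5 X \sqrt{X} = - 5 X^{\frac{3}{2}}$)
$Q{\left(g,T \right)} = -3 + T + g$ ($Q{\left(g,T \right)} = \left(T + g\right) - 3 = -3 + T + g$)
$\left(-92\right) \left(-119\right) + Q{\left(R{\left(\left(-2 + 6\right) + 0 \right)},12 \right)} = \left(-92\right) \left(-119\right) - \left(-9 + 5 \left(\left(-2 + 6\right) + 0\right)^{\frac{3}{2}}\right) = 10948 - \left(-9 + 5 \left(4 + 0\right)^{\frac{3}{2}}\right) = 10948 - \left(-9 + 40\right) = 10948 - 31 = 10917$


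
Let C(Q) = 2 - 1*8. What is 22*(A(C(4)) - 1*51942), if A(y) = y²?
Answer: -1141932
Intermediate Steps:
C(Q) = -6 (C(Q) = 2 - 8 = -6)
22*(A(C(4)) - 1*51942) = 22*((-6)² - 1*51942) = 22*(36 - 51942) = 22*(-51906) = -1141932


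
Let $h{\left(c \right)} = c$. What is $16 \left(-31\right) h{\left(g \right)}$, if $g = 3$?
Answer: $-1488$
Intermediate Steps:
$16 \left(-31\right) h{\left(g \right)} = 16 \left(-31\right) 3 = \left(-496\right) 3 = -1488$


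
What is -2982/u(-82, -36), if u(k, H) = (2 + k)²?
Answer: -1491/3200 ≈ -0.46594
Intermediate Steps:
-2982/u(-82, -36) = -2982/(2 - 82)² = -2982/((-80)²) = -2982/6400 = -2982*1/6400 = -1491/3200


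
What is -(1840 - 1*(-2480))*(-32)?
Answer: 138240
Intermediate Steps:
-(1840 - 1*(-2480))*(-32) = -(1840 + 2480)*(-32) = -4320*(-32) = -1*(-138240) = 138240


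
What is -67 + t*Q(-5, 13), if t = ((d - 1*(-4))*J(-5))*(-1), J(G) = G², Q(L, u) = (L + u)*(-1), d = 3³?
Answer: 6133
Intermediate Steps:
d = 27
Q(L, u) = -L - u
t = -775 (t = ((27 - 1*(-4))*(-5)²)*(-1) = ((27 + 4)*25)*(-1) = (31*25)*(-1) = 775*(-1) = -775)
-67 + t*Q(-5, 13) = -67 - 775*(-1*(-5) - 1*13) = -67 - 775*(5 - 13) = -67 - 775*(-8) = -67 + 6200 = 6133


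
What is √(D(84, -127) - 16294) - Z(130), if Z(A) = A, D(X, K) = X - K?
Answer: -130 + 3*I*√1787 ≈ -130.0 + 126.82*I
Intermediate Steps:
√(D(84, -127) - 16294) - Z(130) = √((84 - 1*(-127)) - 16294) - 1*130 = √((84 + 127) - 16294) - 130 = √(211 - 16294) - 130 = √(-16083) - 130 = 3*I*√1787 - 130 = -130 + 3*I*√1787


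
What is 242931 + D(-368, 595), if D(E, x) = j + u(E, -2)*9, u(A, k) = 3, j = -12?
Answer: 242946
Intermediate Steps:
D(E, x) = 15 (D(E, x) = -12 + 3*9 = -12 + 27 = 15)
242931 + D(-368, 595) = 242931 + 15 = 242946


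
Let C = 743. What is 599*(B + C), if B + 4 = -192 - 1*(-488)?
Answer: 619965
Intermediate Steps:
B = 292 (B = -4 + (-192 - 1*(-488)) = -4 + (-192 + 488) = -4 + 296 = 292)
599*(B + C) = 599*(292 + 743) = 599*1035 = 619965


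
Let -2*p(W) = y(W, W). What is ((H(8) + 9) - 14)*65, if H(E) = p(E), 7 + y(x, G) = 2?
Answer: -325/2 ≈ -162.50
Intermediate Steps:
y(x, G) = -5 (y(x, G) = -7 + 2 = -5)
p(W) = 5/2 (p(W) = -½*(-5) = 5/2)
H(E) = 5/2
((H(8) + 9) - 14)*65 = ((5/2 + 9) - 14)*65 = (23/2 - 14)*65 = -5/2*65 = -325/2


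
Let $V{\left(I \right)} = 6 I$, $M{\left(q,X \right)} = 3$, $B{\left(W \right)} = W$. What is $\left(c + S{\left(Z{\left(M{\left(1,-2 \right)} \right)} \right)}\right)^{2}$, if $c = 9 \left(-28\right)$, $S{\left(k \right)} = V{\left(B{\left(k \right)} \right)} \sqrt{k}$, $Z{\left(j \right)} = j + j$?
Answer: $71280 - 18144 \sqrt{6} \approx 26836.0$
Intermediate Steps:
$Z{\left(j \right)} = 2 j$
$S{\left(k \right)} = 6 k^{\frac{3}{2}}$ ($S{\left(k \right)} = 6 k \sqrt{k} = 6 k^{\frac{3}{2}}$)
$c = -252$
$\left(c + S{\left(Z{\left(M{\left(1,-2 \right)} \right)} \right)}\right)^{2} = \left(-252 + 6 \left(2 \cdot 3\right)^{\frac{3}{2}}\right)^{2} = \left(-252 + 6 \cdot 6^{\frac{3}{2}}\right)^{2} = \left(-252 + 6 \cdot 6 \sqrt{6}\right)^{2} = \left(-252 + 36 \sqrt{6}\right)^{2}$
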